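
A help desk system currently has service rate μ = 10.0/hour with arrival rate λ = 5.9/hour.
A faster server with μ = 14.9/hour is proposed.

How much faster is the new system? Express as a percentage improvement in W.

System 1: ρ₁ = 5.9/10.0 = 0.5900, W₁ = 1/(10.0-5.9) = 0.24390
System 2: ρ₂ = 5.9/14.9 = 0.3960, W₂ = 1/(14.9-5.9) = 0.11111
Improvement: (W₁-W₂)/W₁ = (0.24390-0.11111)/0.24390 = 54.44%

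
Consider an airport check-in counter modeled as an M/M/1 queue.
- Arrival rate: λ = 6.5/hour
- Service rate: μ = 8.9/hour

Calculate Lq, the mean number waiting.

ρ = λ/μ = 6.5/8.9 = 0.7303
For M/M/1: Lq = λ²/(μ(μ-λ))
Lq = 42.25/(8.9 × 2.40)
Lq = 1.9780 passengers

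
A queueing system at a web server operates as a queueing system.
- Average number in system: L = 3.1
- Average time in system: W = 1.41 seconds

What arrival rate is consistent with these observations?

Little's Law: L = λW, so λ = L/W
λ = 3.1/1.41 = 2.1986 requests/second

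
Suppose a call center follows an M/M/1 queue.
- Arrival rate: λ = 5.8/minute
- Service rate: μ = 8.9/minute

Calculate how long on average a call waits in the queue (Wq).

First, compute utilization: ρ = λ/μ = 5.8/8.9 = 0.6517
For M/M/1: Wq = λ/(μ(μ-λ))
Wq = 5.8/(8.9 × (8.9-5.8))
Wq = 5.8/(8.9 × 3.10)
Wq = 0.2102 minutes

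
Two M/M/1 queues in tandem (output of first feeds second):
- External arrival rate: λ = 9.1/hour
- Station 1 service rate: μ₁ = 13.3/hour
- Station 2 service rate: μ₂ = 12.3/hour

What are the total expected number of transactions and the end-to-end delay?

By Jackson's theorem, each station behaves as independent M/M/1.
Station 1: ρ₁ = 9.1/13.3 = 0.6842, L₁ = ρ₁/(1-ρ₁) = λ/(μ₁-λ) = 9.1/4.20 = 2.1667
Station 2: ρ₂ = 9.1/12.3 = 0.7398, L₂ = ρ₂/(1-ρ₂) = λ/(μ₂-λ) = 9.1/3.20 = 2.8437
Total: L = L₁ + L₂ = 2.1667 + 2.8437 = 5.0104
W = L/λ = 5.0104/9.1 = 0.5506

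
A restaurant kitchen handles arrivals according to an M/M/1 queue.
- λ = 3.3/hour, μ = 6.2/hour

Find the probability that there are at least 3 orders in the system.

ρ = λ/μ = 3.3/6.2 = 0.5323
P(N ≥ n) = ρⁿ
P(N ≥ 3) = 0.5323^3
P(N ≥ 3) = 0.1508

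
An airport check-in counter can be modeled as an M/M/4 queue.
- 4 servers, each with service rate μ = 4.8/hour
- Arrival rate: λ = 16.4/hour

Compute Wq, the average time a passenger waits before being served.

Traffic intensity: ρ = λ/(cμ) = 16.4/(4×4.8) = 0.8542
Since ρ = 0.8542 < 1, system is stable.
Offered load a = λ/μ = cρ = 16.4/4.8 = 3.4167
P₀ = [ Σₙ₌₀^3 aⁿ/n! + a^4/(4!(1-ρ)) ]⁻¹
Σ = a^0/0! + a^1/1! + a^2/2! + a^3/3! = 1.000000 + 3.416667 + 5.836806 + 6.647473 = 16.9009
a^4/(4!(1-ρ)) = 136.2732/(24 × 0.1458333) = 38.9352
P₀ = 1/(16.9009 + 38.9352) = 0.01791
Lq = P₀·a^4·ρ / (4!(1-ρ)²) = 0.01790955 × 136.2732 × 0.8541667 / (24 × 0.02126736) = 4.0843
Wq = Lq/λ = 4.0843/16.4 = 0.2490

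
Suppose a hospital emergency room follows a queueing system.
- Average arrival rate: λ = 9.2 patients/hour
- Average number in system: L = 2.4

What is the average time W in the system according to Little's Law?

Little's Law: L = λW, so W = L/λ
W = 2.4/9.2 = 0.2609 hours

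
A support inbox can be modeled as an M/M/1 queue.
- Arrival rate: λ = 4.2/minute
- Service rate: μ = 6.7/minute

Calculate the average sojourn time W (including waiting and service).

First, compute utilization: ρ = λ/μ = 4.2/6.7 = 0.6269
For M/M/1: W = 1/(μ-λ)
W = 1/(6.7-4.2) = 1/2.50
W = 0.4000 minutes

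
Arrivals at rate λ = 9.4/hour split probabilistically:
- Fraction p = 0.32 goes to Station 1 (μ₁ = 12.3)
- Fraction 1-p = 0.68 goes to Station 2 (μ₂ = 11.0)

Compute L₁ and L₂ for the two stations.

Effective rates: λ₁ = 9.4×0.32 = 3.008, λ₂ = 9.4×0.68 = 6.392
Station 1: ρ₁ = 3.008/12.3 = 0.24455, L₁ = ρ₁/(1-ρ₁) = 0.24455/(1-0.24455) = 0.3237
Station 2: ρ₂ = 6.392/11.0 = 0.5811, L₂ = ρ₂/(1-ρ₂) = 0.5811/(1-0.5811) = 1.3872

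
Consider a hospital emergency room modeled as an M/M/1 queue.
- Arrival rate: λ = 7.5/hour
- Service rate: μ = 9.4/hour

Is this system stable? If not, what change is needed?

Stability requires ρ = λ/(cμ) < 1
ρ = 7.5/(1 × 9.4) = 7.5/9.40 = 0.7979
Since 0.7979 < 1, the system is STABLE.
The server is busy 79.79% of the time.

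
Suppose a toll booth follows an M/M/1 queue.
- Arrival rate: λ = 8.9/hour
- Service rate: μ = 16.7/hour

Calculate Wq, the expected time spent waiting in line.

First, compute utilization: ρ = λ/μ = 8.9/16.7 = 0.5329
For M/M/1: Wq = λ/(μ(μ-λ))
Wq = 8.9/(16.7 × (16.7-8.9))
Wq = 8.9/(16.7 × 7.80)
Wq = 0.06832 hours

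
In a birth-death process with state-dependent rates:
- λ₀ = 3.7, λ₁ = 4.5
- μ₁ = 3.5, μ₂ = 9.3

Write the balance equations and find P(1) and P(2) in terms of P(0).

Balance equations:
State 0: λ₀P₀ = μ₁P₁ → P₁ = (λ₀/μ₁)P₀ = (3.7/3.5)P₀ = 1.0571P₀
State 1: P₂ = (λ₀λ₁)/(μ₁μ₂)P₀ = (3.7×4.5)/(3.5×9.3)P₀ = 0.5115P₀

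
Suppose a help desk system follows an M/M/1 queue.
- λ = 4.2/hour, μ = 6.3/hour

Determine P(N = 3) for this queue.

ρ = λ/μ = 4.2/6.3 = 0.6667
P(n) = (1-ρ)ρⁿ
P(3) = (1-0.6667) × 0.6667^3
P(3) = 0.33330 × 0.29634
P(3) = 0.09877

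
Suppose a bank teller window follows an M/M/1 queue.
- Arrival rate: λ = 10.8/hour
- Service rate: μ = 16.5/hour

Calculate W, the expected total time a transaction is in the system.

First, compute utilization: ρ = λ/μ = 10.8/16.5 = 0.6545
For M/M/1: W = 1/(μ-λ)
W = 1/(16.5-10.8) = 1/5.70
W = 0.1754 hours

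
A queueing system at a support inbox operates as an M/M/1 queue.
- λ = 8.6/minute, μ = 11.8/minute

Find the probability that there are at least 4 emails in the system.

ρ = λ/μ = 8.6/11.8 = 0.7288
P(N ≥ n) = ρⁿ
P(N ≥ 4) = 0.7288^4
P(N ≥ 4) = 0.2821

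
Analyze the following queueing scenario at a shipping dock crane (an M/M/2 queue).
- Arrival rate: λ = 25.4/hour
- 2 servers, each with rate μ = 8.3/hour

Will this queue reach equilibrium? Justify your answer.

Stability requires ρ = λ/(cμ) < 1
ρ = 25.4/(2 × 8.3) = 25.4/16.60 = 1.5301
Since 1.5301 ≥ 1, the system is UNSTABLE.
Need c > λ/μ = 25.4/8.3 = 3.06.
Minimum servers needed: c = 4.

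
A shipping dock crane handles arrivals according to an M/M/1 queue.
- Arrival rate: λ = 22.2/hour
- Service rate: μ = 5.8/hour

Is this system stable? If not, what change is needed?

Stability requires ρ = λ/(cμ) < 1
ρ = 22.2/(1 × 5.8) = 22.2/5.80 = 3.8276
Since 3.8276 ≥ 1, the system is UNSTABLE.
Queue grows without bound. Need μ > λ = 22.2.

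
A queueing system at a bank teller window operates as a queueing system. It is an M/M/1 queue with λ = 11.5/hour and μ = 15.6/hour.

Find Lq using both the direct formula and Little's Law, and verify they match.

Method 1 (direct): Lq = λ²/(μ(μ-λ)) = 132.25/(15.6 × 4.10) = 2.0677

Method 2 (Little's Law):
W = 1/(μ-λ) = 1/4.10 = 0.2439
Wq = W - 1/μ = 0.2439 - 0.06410 = 0.1798
Lq = λWq = 11.5 × 0.1798 = 2.0677 ✔ (matches Method 1)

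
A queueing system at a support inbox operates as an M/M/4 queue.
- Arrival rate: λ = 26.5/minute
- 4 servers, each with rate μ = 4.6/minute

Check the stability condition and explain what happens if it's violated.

Stability requires ρ = λ/(cμ) < 1
ρ = 26.5/(4 × 4.6) = 26.5/18.40 = 1.4402
Since 1.4402 ≥ 1, the system is UNSTABLE.
Need c > λ/μ = 26.5/4.6 = 5.76.
Minimum servers needed: c = 6.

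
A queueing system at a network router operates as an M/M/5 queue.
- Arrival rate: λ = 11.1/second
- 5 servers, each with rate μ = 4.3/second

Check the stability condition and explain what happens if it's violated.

Stability requires ρ = λ/(cμ) < 1
ρ = 11.1/(5 × 4.3) = 11.1/21.50 = 0.5163
Since 0.5163 < 1, the system is STABLE.
The servers are busy 51.63% of the time.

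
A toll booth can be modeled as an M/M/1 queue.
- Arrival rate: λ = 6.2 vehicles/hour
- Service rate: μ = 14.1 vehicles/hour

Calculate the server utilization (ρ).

Server utilization: ρ = λ/μ
ρ = 6.2/14.1 = 0.4397
The server is busy 43.97% of the time.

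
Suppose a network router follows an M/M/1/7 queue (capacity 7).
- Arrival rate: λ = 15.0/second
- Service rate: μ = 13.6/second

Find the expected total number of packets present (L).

ρ = λ/μ = 15.0/13.6 = 1.10294
P₀ = (1-ρ)/(1-ρ^(K+1)) = (1-1.10294)/(1-1.10294^8) = -0.10294/-1.1899 = 0.08651
P_K = P₀×ρ^K = 0.08651 × 1.10294^7 = 0.08651 × 1.9855 = 0.1718
L = ρ[1 - (K+1)ρ^K + Kρ^(K+1)] / [(1-ρ)(1-ρ^(K+1))]
L = 1.10294 × (1 - 8×1.9854695 + 7×2.1898537) / ((1 - 1.10294) × (1 - 2.1898537)) = 4.0091 packets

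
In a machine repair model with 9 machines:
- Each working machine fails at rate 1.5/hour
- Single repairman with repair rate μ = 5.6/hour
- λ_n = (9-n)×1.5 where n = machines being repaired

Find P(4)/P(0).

P(4)/P(0) = ∏_{i=0}^{4-1} λ_i/μ_{i+1}
= (9-0)×1.5/5.6 × (9-1)×1.5/5.6 × (9-2)×1.5/5.6 × (9-3)×1.5/5.6
= 15.5666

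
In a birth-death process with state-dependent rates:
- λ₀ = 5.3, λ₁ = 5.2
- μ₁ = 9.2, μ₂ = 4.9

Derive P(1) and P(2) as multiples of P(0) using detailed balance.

Balance equations:
State 0: λ₀P₀ = μ₁P₁ → P₁ = (λ₀/μ₁)P₀ = (5.3/9.2)P₀ = 0.5761P₀
State 1: P₂ = (λ₀λ₁)/(μ₁μ₂)P₀ = (5.3×5.2)/(9.2×4.9)P₀ = 0.6114P₀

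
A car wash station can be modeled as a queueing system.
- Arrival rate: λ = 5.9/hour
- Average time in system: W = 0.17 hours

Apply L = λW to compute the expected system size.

Little's Law: L = λW
L = 5.9 × 0.17 = 1.0030 cars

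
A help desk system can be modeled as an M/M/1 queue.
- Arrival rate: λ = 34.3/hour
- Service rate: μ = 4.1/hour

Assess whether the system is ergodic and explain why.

Stability requires ρ = λ/(cμ) < 1
ρ = 34.3/(1 × 4.1) = 34.3/4.10 = 8.3659
Since 8.3659 ≥ 1, the system is UNSTABLE.
Queue grows without bound. Need μ > λ = 34.3.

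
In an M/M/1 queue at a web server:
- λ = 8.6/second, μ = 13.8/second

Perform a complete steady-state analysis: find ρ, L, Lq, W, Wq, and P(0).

Step 1: ρ = λ/μ = 8.6/13.8 = 0.6232
Step 2: L = λ/(μ-λ) = 8.6/5.20 = 1.6538
Step 3: Lq = λ²/(μ(μ-λ)) = 73.96/(13.8×5.20) = 1.0307
Step 4: W = 1/(μ-λ) = 1/5.20 = 0.1923
Step 5: Wq = λ/(μ(μ-λ)) = 8.6/(13.8×5.20) = 0.1198
Step 6: P(0) = 1-ρ = 0.3768
Verify: L = λW = 8.6×0.1923 = 1.6538 ✔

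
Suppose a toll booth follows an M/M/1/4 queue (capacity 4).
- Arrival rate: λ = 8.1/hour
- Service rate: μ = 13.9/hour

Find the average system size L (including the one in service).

ρ = λ/μ = 8.1/13.9 = 0.58273
P₀ = (1-ρ)/(1-ρ^(K+1)) = (1-0.58273)/(1-0.58273^5) = 0.41727/0.93281 = 0.4473
P_K = P₀×ρ^K = 0.44733 × 0.58273^4 = 0.44733 × 0.11531 = 0.05158
L = ρ[1 - (K+1)ρ^K + Kρ^(K+1)] / [(1-ρ)(1-ρ^(K+1))]
L = 0.58273 × (1 - 5×0.1153 + 4×0.06719) / ((1 - 0.58273) × (1 - 0.06719)) = 1.0364 vehicles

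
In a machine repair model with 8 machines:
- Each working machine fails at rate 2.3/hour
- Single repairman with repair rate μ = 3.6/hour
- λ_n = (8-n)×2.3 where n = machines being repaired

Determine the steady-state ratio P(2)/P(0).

P(2)/P(0) = ∏_{i=0}^{2-1} λ_i/μ_{i+1}
= (8-0)×2.3/3.6 × (8-1)×2.3/3.6
= 22.8580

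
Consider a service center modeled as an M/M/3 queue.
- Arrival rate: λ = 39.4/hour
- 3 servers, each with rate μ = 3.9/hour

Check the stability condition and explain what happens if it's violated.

Stability requires ρ = λ/(cμ) < 1
ρ = 39.4/(3 × 3.9) = 39.4/11.70 = 3.3675
Since 3.3675 ≥ 1, the system is UNSTABLE.
Need c > λ/μ = 39.4/3.9 = 10.10.
Minimum servers needed: c = 11.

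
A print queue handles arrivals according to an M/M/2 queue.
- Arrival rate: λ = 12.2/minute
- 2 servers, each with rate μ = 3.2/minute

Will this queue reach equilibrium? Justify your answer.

Stability requires ρ = λ/(cμ) < 1
ρ = 12.2/(2 × 3.2) = 12.2/6.40 = 1.9062
Since 1.9062 ≥ 1, the system is UNSTABLE.
Need c > λ/μ = 12.2/3.2 = 3.81.
Minimum servers needed: c = 4.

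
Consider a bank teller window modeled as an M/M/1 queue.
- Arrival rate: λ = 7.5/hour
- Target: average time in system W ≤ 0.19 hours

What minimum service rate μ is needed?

For M/M/1: W = 1/(μ-λ)
Need W ≤ 0.19, so 1/(μ-λ) ≤ 0.19
μ - λ ≥ 1/0.19 = 5.2632
μ ≥ 7.5 + 5.2632 = 12.7632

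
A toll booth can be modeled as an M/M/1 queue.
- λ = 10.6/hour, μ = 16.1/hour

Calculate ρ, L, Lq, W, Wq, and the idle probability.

Step 1: ρ = λ/μ = 10.6/16.1 = 0.6584
Step 2: L = λ/(μ-λ) = 10.6/5.50 = 1.9273
Step 3: Lq = λ²/(μ(μ-λ)) = 112.36/(16.1×5.50) = 1.2689
Step 4: W = 1/(μ-λ) = 1/5.50 = 0.18182
Step 5: Wq = λ/(μ(μ-λ)) = 10.6/(16.1×5.50) = 0.1197
Step 6: P(0) = 1-ρ = 0.3416
Verify: L = λW = 10.6×0.18182 = 1.9273 ✔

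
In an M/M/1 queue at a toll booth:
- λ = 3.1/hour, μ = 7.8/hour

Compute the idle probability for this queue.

ρ = λ/μ = 3.1/7.8 = 0.3974
P(0) = 1 - ρ = 1 - 0.3974 = 0.6026
The server is idle 60.26% of the time.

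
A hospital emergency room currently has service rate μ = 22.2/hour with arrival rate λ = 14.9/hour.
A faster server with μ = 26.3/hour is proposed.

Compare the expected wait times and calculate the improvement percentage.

System 1: ρ₁ = 14.9/22.2 = 0.6712, W₁ = 1/(22.2-14.9) = 0.136986
System 2: ρ₂ = 14.9/26.3 = 0.5665, W₂ = 1/(26.3-14.9) = 0.0877193
Improvement: (W₁-W₂)/W₁ = (0.136986-0.0877193)/0.136986 = 35.96%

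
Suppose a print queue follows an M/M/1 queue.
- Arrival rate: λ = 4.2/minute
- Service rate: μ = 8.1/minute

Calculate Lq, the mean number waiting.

ρ = λ/μ = 4.2/8.1 = 0.5185
For M/M/1: Lq = λ²/(μ(μ-λ))
Lq = 17.64/(8.1 × 3.90)
Lq = 0.5584 jobs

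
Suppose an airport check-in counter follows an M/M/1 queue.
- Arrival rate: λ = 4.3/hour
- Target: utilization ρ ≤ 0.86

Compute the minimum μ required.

ρ = λ/μ, so μ = λ/ρ
μ ≥ 4.3/0.86 = 5.0000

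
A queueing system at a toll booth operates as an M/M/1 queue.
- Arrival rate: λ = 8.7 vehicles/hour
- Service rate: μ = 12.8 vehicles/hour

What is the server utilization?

Server utilization: ρ = λ/μ
ρ = 8.7/12.8 = 0.6797
The server is busy 67.97% of the time.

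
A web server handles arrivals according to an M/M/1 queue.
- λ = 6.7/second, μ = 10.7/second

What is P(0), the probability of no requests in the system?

ρ = λ/μ = 6.7/10.7 = 0.6262
P(0) = 1 - ρ = 1 - 0.6262 = 0.3738
The server is idle 37.38% of the time.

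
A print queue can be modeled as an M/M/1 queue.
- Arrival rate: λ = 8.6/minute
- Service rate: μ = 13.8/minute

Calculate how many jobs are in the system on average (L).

ρ = λ/μ = 8.6/13.8 = 0.6232
For M/M/1: L = λ/(μ-λ)
L = 8.6/(13.8-8.6) = 8.6/5.20
L = 1.6538 jobs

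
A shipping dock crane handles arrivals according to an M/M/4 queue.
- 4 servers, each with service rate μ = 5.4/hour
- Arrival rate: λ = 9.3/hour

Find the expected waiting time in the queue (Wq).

Traffic intensity: ρ = λ/(cμ) = 9.3/(4×5.4) = 0.4306
Since ρ = 0.4306 < 1, system is stable.
Offered load a = λ/μ = cρ = 9.3/5.4 = 1.7222
P₀ = [ Σₙ₌₀^3 aⁿ/n! + a^4/(4!(1-ρ)) ]⁻¹
Σ = a^0/0! + a^1/1! + a^2/2! + a^3/3! = 1.0000 + 1.7222 + 1.4830 + 0.8514 = 5.0566
a^4/(4!(1-ρ)) = 8.7974/(24 × 0.56944) = 0.6437
P₀ = 1/(5.0566 + 0.6437) = 0.1754
Lq = P₀·a^4·ρ / (4!(1-ρ)²) = 0.17543 × 8.7974 × 0.43056 / (24 × 0.32427) = 0.08538
Wq = Lq/λ = 0.08538/9.3 = 0.009181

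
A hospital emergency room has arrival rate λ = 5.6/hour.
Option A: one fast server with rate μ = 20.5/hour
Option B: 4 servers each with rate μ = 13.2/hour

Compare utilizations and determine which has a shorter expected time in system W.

Option A: single server μ = 20.5 (M/M/1)
  ρ_A = 5.6/20.5 = 0.2732
  W_A = 1/(μ-λ) = 1/(20.5-5.6) = 1/14.90 = 0.06711

Option B: 4 servers μ = 13.2 (M/M/4)
  ρ_B = λ/(cμ) = 5.6/(4×13.2) = 0.1061
  Offered load a = λ/μ = cρ = 5.6/13.2 = 0.4242
  P₀ = [ Σₙ₌₀^3 aⁿ/n! + a^4/(4!(1-ρ)) ]⁻¹
  Σ = a^0/0! + a^1/1! + a^2/2! + a^3/3! = 1.0000 + 0.42424 + 0.089991 + 0.012726 = 1.5270
  a^4/(4!(1-ρ)) = 0.03239/(24 × 0.8939) = 0.001510
  P₀ = 1/(1.5270 + 0.001510) = 0.6542
  Lq = P₀·a^4·ρ / (4!(1-ρ)²) = 0.6542 × 0.03239 × 0.1061 / (24 × 0.7991) = 0.0001172
  Wq_B = Lq/λ = 0.0001172/5.6 = 0.00002093
  W_B = Wq_B + 1/μ = 0.00002093 + 0.07576 = 0.07578

Since W_A = 0.06711 < W_B = 0.07578, Option A (single fast server) has the shorter time in system.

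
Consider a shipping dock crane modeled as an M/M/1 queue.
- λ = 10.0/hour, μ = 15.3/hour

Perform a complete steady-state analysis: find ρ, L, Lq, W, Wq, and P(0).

Step 1: ρ = λ/μ = 10.0/15.3 = 0.6536
Step 2: L = λ/(μ-λ) = 10.0/5.30 = 1.8868
Step 3: Lq = λ²/(μ(μ-λ)) = 100.00/(15.3×5.30) = 1.2332
Step 4: W = 1/(μ-λ) = 1/5.30 = 0.18868
Step 5: Wq = λ/(μ(μ-λ)) = 10.0/(15.3×5.30) = 0.1233
Step 6: P(0) = 1-ρ = 0.3464
Verify: L = λW = 10.0×0.18868 = 1.8868 ✔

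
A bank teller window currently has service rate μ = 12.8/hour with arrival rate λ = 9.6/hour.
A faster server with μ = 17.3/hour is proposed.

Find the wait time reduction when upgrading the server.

System 1: ρ₁ = 9.6/12.8 = 0.7500, W₁ = 1/(12.8-9.6) = 0.31250
System 2: ρ₂ = 9.6/17.3 = 0.5549, W₂ = 1/(17.3-9.6) = 0.12987
Improvement: (W₁-W₂)/W₁ = (0.31250-0.12987)/0.31250 = 58.44%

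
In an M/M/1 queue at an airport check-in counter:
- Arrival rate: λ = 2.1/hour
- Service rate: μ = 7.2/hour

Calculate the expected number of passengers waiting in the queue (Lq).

ρ = λ/μ = 2.1/7.2 = 0.2917
For M/M/1: Lq = λ²/(μ(μ-λ))
Lq = 4.41/(7.2 × 5.10)
Lq = 0.1201 passengers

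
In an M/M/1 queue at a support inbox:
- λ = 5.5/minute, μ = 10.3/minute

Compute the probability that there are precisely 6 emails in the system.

ρ = λ/μ = 5.5/10.3 = 0.53398
P(n) = (1-ρ)ρⁿ
P(6) = (1-0.53398) × 0.53398^6
P(6) = 0.4660 × 0.02318
P(6) = 0.01080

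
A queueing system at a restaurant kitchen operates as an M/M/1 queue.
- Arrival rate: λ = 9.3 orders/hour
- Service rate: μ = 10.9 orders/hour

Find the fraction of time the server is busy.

Server utilization: ρ = λ/μ
ρ = 9.3/10.9 = 0.8532
The server is busy 85.32% of the time.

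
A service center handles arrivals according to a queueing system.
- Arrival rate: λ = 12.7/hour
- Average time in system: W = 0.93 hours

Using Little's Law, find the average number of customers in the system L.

Little's Law: L = λW
L = 12.7 × 0.93 = 11.8110 customers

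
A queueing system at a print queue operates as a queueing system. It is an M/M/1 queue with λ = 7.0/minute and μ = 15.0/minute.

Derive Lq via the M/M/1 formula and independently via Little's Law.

Method 1 (direct): Lq = λ²/(μ(μ-λ)) = 49.00/(15.0 × 8.00) = 0.4083

Method 2 (Little's Law):
W = 1/(μ-λ) = 1/8.00 = 0.1250
Wq = W - 1/μ = 0.1250 - 0.06667 = 0.05833
Lq = λWq = 7.0 × 0.05833 = 0.4083 ✔ (matches Method 1)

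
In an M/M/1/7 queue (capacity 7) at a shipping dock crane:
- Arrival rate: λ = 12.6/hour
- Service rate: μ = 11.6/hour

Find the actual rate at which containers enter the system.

ρ = λ/μ = 12.6/11.6 = 1.0862
P₀ = (1-ρ)/(1-ρ^(K+1)) = (1-1.0862)/(1-1.0862^8) = -0.08620/-0.9377 = 0.09193
P_K = P₀×ρ^K = 0.09193 × 1.0862^7 = 0.09193 × 1.7839 = 0.1640
λ_eff = λ(1-P_K) = 12.6 × (1 - 0.1640) = 12.6 × 0.8360 = 10.5336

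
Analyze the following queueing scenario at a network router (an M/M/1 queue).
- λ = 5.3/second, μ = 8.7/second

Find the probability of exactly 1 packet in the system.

ρ = λ/μ = 5.3/8.7 = 0.6092
P(n) = (1-ρ)ρⁿ
P(1) = (1-0.6092) × 0.6092^1
P(1) = 0.3908 × 0.6092
P(1) = 0.2381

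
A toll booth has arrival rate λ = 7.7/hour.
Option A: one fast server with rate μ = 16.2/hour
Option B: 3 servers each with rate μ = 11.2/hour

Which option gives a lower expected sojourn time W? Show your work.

Option A: single server μ = 16.2 (M/M/1)
  ρ_A = 7.7/16.2 = 0.4753
  W_A = 1/(μ-λ) = 1/(16.2-7.7) = 1/8.50 = 0.1176

Option B: 3 servers μ = 11.2 (M/M/3)
  ρ_B = λ/(cμ) = 7.7/(3×11.2) = 0.2292
  Offered load a = λ/μ = cρ = 7.7/11.2 = 0.6875
  P₀ = [ Σₙ₌₀^2 aⁿ/n! + a^3/(3!(1-ρ)) ]⁻¹
  Σ = a^0/0! + a^1/1! + a^2/2! = 1.0000 + 0.6875 + 0.2363 = 1.9238
  a^3/(3!(1-ρ)) = 0.32495/(6 × 0.77083) = 0.07026
  P₀ = 1/(1.9238 + 0.07026) = 0.5015
  Lq = P₀·a^3·ρ / (3!(1-ρ)²) = 0.501482 × 0.324951 × 0.229167 / (6 × 0.594184) = 0.01047
  Wq_B = Lq/λ = 0.01047/7.7 = 0.001360
  W_B = Wq_B + 1/μ = 0.001360 + 0.08929 = 0.09065

Since W_B = 0.09065 < W_A = 0.1176, Option B (multiple servers) has the shorter time in system.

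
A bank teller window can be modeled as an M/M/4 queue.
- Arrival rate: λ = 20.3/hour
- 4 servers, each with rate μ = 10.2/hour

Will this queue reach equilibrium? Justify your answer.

Stability requires ρ = λ/(cμ) < 1
ρ = 20.3/(4 × 10.2) = 20.3/40.80 = 0.4975
Since 0.4975 < 1, the system is STABLE.
The servers are busy 49.75% of the time.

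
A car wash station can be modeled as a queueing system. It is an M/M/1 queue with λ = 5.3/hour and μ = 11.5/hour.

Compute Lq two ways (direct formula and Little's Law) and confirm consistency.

Method 1 (direct): Lq = λ²/(μ(μ-λ)) = 28.09/(11.5 × 6.20) = 0.3940

Method 2 (Little's Law):
W = 1/(μ-λ) = 1/6.20 = 0.1612903
Wq = W - 1/μ = 0.1612903 - 0.08695652 = 0.074334
Lq = λWq = 5.3 × 0.074334 = 0.3940 ✔ (matches Method 1)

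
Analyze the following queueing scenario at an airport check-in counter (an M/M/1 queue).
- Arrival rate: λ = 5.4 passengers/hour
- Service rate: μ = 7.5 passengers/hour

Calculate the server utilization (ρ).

Server utilization: ρ = λ/μ
ρ = 5.4/7.5 = 0.7200
The server is busy 72.00% of the time.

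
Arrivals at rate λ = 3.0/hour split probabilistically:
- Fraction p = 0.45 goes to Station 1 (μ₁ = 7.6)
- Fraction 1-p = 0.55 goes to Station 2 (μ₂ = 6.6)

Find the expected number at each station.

Effective rates: λ₁ = 3.0×0.45 = 1.35, λ₂ = 3.0×0.55 = 1.65
Station 1: ρ₁ = 1.35/7.6 = 0.1776, L₁ = ρ₁/(1-ρ₁) = 0.1776/(1-0.1776) = 0.2160
Station 2: ρ₂ = 1.65/6.6 = 0.2500, L₂ = ρ₂/(1-ρ₂) = 0.2500/(1-0.2500) = 0.3333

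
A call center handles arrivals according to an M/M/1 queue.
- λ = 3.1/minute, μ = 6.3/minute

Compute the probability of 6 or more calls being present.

ρ = λ/μ = 3.1/6.3 = 0.49206
P(N ≥ n) = ρⁿ
P(N ≥ 6) = 0.49206^6
P(N ≥ 6) = 0.01419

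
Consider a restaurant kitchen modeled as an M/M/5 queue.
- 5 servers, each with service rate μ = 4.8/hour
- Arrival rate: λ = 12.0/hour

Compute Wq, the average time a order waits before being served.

Traffic intensity: ρ = λ/(cμ) = 12.0/(5×4.8) = 0.5000
Since ρ = 0.5000 < 1, system is stable.
Offered load a = λ/μ = cρ = 12.0/4.8 = 2.5000
P₀ = [ Σₙ₌₀^4 aⁿ/n! + a^5/(5!(1-ρ)) ]⁻¹
Σ = a^0/0! + a^1/1! + a^2/2! + a^3/3! + a^4/4! = 1.0000 + 2.5000 + 3.1250 + 2.6042 + 1.6276 = 10.8568
a^5/(5!(1-ρ)) = 97.6562/(120 × 0.5000) = 1.6276
P₀ = 1/(10.8568 + 1.6276) = 0.08010
Lq = P₀·a^5·ρ / (5!(1-ρ)²) = 0.08010 × 97.6562 × 0.5000 / (120 × 0.2500) = 0.1304
Wq = Lq/λ = 0.13037/12.0 = 0.01086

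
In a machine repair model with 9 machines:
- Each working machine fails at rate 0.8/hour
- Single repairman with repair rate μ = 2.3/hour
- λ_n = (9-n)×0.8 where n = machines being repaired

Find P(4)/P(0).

P(4)/P(0) = ∏_{i=0}^{4-1} λ_i/μ_{i+1}
= (9-0)×0.8/2.3 × (9-1)×0.8/2.3 × (9-2)×0.8/2.3 × (9-3)×0.8/2.3
= 44.2619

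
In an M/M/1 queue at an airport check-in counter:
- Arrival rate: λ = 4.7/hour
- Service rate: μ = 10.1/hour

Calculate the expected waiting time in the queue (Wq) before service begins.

First, compute utilization: ρ = λ/μ = 4.7/10.1 = 0.4653
For M/M/1: Wq = λ/(μ(μ-λ))
Wq = 4.7/(10.1 × (10.1-4.7))
Wq = 4.7/(10.1 × 5.40)
Wq = 0.08618 hours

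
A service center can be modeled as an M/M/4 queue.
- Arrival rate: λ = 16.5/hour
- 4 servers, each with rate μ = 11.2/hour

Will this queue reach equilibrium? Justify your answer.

Stability requires ρ = λ/(cμ) < 1
ρ = 16.5/(4 × 11.2) = 16.5/44.80 = 0.3683
Since 0.3683 < 1, the system is STABLE.
The servers are busy 36.83% of the time.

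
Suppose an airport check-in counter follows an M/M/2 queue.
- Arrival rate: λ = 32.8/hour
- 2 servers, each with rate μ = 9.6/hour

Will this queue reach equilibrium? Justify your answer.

Stability requires ρ = λ/(cμ) < 1
ρ = 32.8/(2 × 9.6) = 32.8/19.20 = 1.7083
Since 1.7083 ≥ 1, the system is UNSTABLE.
Need c > λ/μ = 32.8/9.6 = 3.42.
Minimum servers needed: c = 4.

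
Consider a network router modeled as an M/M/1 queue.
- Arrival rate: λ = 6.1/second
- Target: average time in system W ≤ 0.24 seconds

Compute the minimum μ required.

For M/M/1: W = 1/(μ-λ)
Need W ≤ 0.24, so 1/(μ-λ) ≤ 0.24
μ - λ ≥ 1/0.24 = 4.1667
μ ≥ 6.1 + 4.1667 = 10.2667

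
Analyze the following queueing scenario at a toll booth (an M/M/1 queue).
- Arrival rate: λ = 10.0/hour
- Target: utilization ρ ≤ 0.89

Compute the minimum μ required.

ρ = λ/μ, so μ = λ/ρ
μ ≥ 10.0/0.89 = 11.2360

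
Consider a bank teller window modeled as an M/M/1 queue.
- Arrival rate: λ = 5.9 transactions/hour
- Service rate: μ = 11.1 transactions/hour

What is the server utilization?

Server utilization: ρ = λ/μ
ρ = 5.9/11.1 = 0.5315
The server is busy 53.15% of the time.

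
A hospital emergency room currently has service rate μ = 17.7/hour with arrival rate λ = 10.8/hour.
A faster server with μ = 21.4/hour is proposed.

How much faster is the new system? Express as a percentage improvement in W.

System 1: ρ₁ = 10.8/17.7 = 0.6102, W₁ = 1/(17.7-10.8) = 0.14493
System 2: ρ₂ = 10.8/21.4 = 0.5047, W₂ = 1/(21.4-10.8) = 0.094340
Improvement: (W₁-W₂)/W₁ = (0.14493-0.094340)/0.14493 = 34.91%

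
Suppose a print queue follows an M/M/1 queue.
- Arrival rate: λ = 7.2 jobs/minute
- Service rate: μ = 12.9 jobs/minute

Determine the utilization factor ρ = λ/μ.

Server utilization: ρ = λ/μ
ρ = 7.2/12.9 = 0.5581
The server is busy 55.81% of the time.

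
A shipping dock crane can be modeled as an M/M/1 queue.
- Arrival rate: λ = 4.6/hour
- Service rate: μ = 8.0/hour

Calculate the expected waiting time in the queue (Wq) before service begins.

First, compute utilization: ρ = λ/μ = 4.6/8.0 = 0.5750
For M/M/1: Wq = λ/(μ(μ-λ))
Wq = 4.6/(8.0 × (8.0-4.6))
Wq = 4.6/(8.0 × 3.40)
Wq = 0.1691 hours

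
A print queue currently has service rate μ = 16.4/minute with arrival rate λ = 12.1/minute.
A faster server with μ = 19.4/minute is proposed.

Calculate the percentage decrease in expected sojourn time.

System 1: ρ₁ = 12.1/16.4 = 0.7378, W₁ = 1/(16.4-12.1) = 0.2326
System 2: ρ₂ = 12.1/19.4 = 0.6237, W₂ = 1/(19.4-12.1) = 0.1370
Improvement: (W₁-W₂)/W₁ = (0.2326-0.1370)/0.2326 = 41.10%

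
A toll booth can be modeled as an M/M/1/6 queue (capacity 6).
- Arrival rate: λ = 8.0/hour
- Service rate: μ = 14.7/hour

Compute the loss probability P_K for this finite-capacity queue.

ρ = λ/μ = 8.0/14.7 = 0.5442
P₀ = (1-ρ)/(1-ρ^(K+1)) = (1-0.5442)/(1-0.5442^7) = 0.4558/0.9859 = 0.4623
P_K = P₀×ρ^K = 0.4623 × 0.5442^6 = 0.4623 × 0.02597 = 0.01201
Blocking probability = 1.20%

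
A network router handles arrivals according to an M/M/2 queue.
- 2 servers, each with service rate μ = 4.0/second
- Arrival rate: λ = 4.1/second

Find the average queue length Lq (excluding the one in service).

Traffic intensity: ρ = λ/(cμ) = 4.1/(2×4.0) = 0.5125
Since ρ = 0.5125 < 1, system is stable.
Offered load a = λ/μ = cρ = 4.1/4.0 = 1.0250
P₀ = [ Σₙ₌₀^1 aⁿ/n! + a^2/(2!(1-ρ)) ]⁻¹
Σ = a^0/0! + a^1/1! = 1.0000 + 1.0250 = 2.0250
a^2/(2!(1-ρ)) = 1.05062/(2 × 0.487500) = 1.0776
P₀ = 1/(2.0250 + 1.0776) = 0.3223
Lq = P₀·a^2·ρ / (2!(1-ρ)²) = 0.32231 × 1.0506 × 0.51250 / (2 × 0.23766) = 0.3651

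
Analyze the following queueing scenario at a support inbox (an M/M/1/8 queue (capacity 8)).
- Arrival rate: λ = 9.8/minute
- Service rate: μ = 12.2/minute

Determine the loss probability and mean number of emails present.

ρ = λ/μ = 9.8/12.2 = 0.80328
P₀ = (1-ρ)/(1-ρ^(K+1)) = (1-0.80328)/(1-0.80328^9) = 0.1967/0.8607 = 0.2285
P_K = P₀×ρ^K = 0.2285 × 0.80328^8 = 0.2285 × 0.1734 = 0.03962
Blocking probability P_8 = 0.03962 (3.96%)
L = ρ[1 - (K+1)ρ^K + Kρ^(K+1)] / [(1-ρ)(1-ρ^(K+1))]
L = 0.80328 × (1 - 9×0.173355 + 8×0.139252) / ((1 - 0.80328) × (1 - 0.139252)) = 2.6273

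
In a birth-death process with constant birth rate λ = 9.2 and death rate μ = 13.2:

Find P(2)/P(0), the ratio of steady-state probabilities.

For constant rates: P(n)/P(0) = (λ/μ)^n
P(2)/P(0) = (9.2/13.2)^2 = 0.6970^2 = 0.4858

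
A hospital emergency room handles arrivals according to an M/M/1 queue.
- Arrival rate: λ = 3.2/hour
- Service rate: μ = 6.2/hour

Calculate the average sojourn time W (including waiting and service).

First, compute utilization: ρ = λ/μ = 3.2/6.2 = 0.5161
For M/M/1: W = 1/(μ-λ)
W = 1/(6.2-3.2) = 1/3.00
W = 0.3333 hours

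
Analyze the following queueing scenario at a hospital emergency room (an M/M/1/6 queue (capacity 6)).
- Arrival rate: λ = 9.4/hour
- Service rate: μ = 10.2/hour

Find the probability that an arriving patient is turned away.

ρ = λ/μ = 9.4/10.2 = 0.92157
P₀ = (1-ρ)/(1-ρ^(K+1)) = (1-0.92157)/(1-0.92157^7) = 0.07843/0.4355 = 0.1801
P_K = P₀×ρ^K = 0.1801 × 0.92157^6 = 0.1801 × 0.6126 = 0.1103
Blocking probability = 11.03%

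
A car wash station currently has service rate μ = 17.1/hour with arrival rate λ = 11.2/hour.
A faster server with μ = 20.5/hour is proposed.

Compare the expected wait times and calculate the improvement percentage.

System 1: ρ₁ = 11.2/17.1 = 0.6550, W₁ = 1/(17.1-11.2) = 0.16949
System 2: ρ₂ = 11.2/20.5 = 0.5463, W₂ = 1/(20.5-11.2) = 0.10753
Improvement: (W₁-W₂)/W₁ = (0.16949-0.10753)/0.16949 = 36.56%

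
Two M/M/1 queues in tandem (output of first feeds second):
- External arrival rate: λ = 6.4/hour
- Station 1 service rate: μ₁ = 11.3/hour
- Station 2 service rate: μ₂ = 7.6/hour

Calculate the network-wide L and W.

By Jackson's theorem, each station behaves as independent M/M/1.
Station 1: ρ₁ = 6.4/11.3 = 0.5664, L₁ = ρ₁/(1-ρ₁) = λ/(μ₁-λ) = 6.4/4.90 = 1.30612
Station 2: ρ₂ = 6.4/7.6 = 0.8421, L₂ = ρ₂/(1-ρ₂) = λ/(μ₂-λ) = 6.4/1.20 = 5.33333
Total: L = L₁ + L₂ = 1.30612 + 5.33333 = 6.6395
W = L/λ = 6.6395/6.4 = 1.0374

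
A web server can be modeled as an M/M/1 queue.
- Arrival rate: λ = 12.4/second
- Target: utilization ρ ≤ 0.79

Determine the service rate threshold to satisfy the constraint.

ρ = λ/μ, so μ = λ/ρ
μ ≥ 12.4/0.79 = 15.6962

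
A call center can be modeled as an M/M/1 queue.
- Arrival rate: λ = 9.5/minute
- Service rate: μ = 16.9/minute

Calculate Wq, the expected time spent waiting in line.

First, compute utilization: ρ = λ/μ = 9.5/16.9 = 0.5621
For M/M/1: Wq = λ/(μ(μ-λ))
Wq = 9.5/(16.9 × (16.9-9.5))
Wq = 9.5/(16.9 × 7.40)
Wq = 0.07596 minutes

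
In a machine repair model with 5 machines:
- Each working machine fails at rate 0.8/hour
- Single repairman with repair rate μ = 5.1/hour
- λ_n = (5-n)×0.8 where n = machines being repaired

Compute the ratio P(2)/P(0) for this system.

P(2)/P(0) = ∏_{i=0}^{2-1} λ_i/μ_{i+1}
= (5-0)×0.8/5.1 × (5-1)×0.8/5.1
= 0.4921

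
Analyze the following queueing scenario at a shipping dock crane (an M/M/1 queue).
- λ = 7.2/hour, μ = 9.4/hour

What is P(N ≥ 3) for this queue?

ρ = λ/μ = 7.2/9.4 = 0.76596
P(N ≥ n) = ρⁿ
P(N ≥ 3) = 0.76596^3
P(N ≥ 3) = 0.4494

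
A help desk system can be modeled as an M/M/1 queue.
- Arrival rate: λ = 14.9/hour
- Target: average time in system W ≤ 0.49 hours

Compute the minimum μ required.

For M/M/1: W = 1/(μ-λ)
Need W ≤ 0.49, so 1/(μ-λ) ≤ 0.49
μ - λ ≥ 1/0.49 = 2.0408
μ ≥ 14.9 + 2.0408 = 16.9408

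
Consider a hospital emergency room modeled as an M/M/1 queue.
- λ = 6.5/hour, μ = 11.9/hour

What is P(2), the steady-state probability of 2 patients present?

ρ = λ/μ = 6.5/11.9 = 0.5462
P(n) = (1-ρ)ρⁿ
P(2) = (1-0.5462) × 0.5462^2
P(2) = 0.4538 × 0.2983
P(2) = 0.1354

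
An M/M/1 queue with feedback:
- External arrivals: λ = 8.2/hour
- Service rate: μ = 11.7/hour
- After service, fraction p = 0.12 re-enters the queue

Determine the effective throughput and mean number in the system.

Effective arrival rate: λ_eff = λ/(1-p) = 8.2/(1-0.12) = 8.2/0.88 = 9.31818
ρ = λ_eff/μ = 9.31818/11.7 = 0.796426
L = ρ/(1-ρ) = 0.796426/(1-0.796426) = 3.9122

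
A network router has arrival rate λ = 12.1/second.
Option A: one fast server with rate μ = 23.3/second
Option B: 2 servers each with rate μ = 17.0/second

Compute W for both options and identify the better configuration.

Option A: single server μ = 23.3 (M/M/1)
  ρ_A = 12.1/23.3 = 0.5193
  W_A = 1/(μ-λ) = 1/(23.3-12.1) = 1/11.20 = 0.08929

Option B: 2 servers μ = 17.0 (M/M/2)
  ρ_B = λ/(cμ) = 12.1/(2×17.0) = 0.3559
  Offered load a = λ/μ = cρ = 12.1/17.0 = 0.7118
  P₀ = [ Σₙ₌₀^1 aⁿ/n! + a^2/(2!(1-ρ)) ]⁻¹
  Σ = a^0/0! + a^1/1! = 1.0000 + 0.7118 = 1.7118
  a^2/(2!(1-ρ)) = 0.5066/(2 × 0.6441) = 0.3933
  P₀ = 1/(1.71176 + 0.393258) = 0.4751
  Lq = P₀·a^2·ρ / (2!(1-ρ)²) = 0.4751 × 0.5066 × 0.3559 / (2 × 0.4149) = 0.1032
  Wq_B = Lq/λ = 0.10322/12.1 = 0.008531
  W_B = Wq_B + 1/μ = 0.008531 + 0.05882 = 0.06735

Since W_B = 0.06735 < W_A = 0.08929, Option B (multiple servers) has the shorter time in system.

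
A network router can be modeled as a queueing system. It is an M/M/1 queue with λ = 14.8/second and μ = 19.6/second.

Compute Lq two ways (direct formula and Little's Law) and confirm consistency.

Method 1 (direct): Lq = λ²/(μ(μ-λ)) = 219.04/(19.6 × 4.80) = 2.3282

Method 2 (Little's Law):
W = 1/(μ-λ) = 1/4.80 = 0.20833
Wq = W - 1/μ = 0.20833 - 0.051020 = 0.15731
Lq = λWq = 14.8 × 0.15731 = 2.3282 ✔ (matches Method 1)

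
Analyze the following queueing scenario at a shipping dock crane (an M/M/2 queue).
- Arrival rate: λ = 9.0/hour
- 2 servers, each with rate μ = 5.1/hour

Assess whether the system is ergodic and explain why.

Stability requires ρ = λ/(cμ) < 1
ρ = 9.0/(2 × 5.1) = 9.0/10.20 = 0.8824
Since 0.8824 < 1, the system is STABLE.
The servers are busy 88.24% of the time.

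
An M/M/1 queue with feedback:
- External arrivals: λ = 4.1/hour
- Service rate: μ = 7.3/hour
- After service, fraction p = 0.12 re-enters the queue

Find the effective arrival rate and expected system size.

Effective arrival rate: λ_eff = λ/(1-p) = 4.1/(1-0.12) = 4.1/0.88 = 4.6591
ρ = λ_eff/μ = 4.6591/7.3 = 0.63823
L = ρ/(1-ρ) = 0.63823/(1-0.63823) = 1.7642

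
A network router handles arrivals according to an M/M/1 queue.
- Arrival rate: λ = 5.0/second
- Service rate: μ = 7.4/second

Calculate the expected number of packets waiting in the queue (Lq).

ρ = λ/μ = 5.0/7.4 = 0.6757
For M/M/1: Lq = λ²/(μ(μ-λ))
Lq = 25.00/(7.4 × 2.40)
Lq = 1.4077 packets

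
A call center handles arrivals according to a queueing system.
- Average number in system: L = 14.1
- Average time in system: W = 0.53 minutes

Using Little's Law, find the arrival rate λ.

Little's Law: L = λW, so λ = L/W
λ = 14.1/0.53 = 26.6038 calls/minute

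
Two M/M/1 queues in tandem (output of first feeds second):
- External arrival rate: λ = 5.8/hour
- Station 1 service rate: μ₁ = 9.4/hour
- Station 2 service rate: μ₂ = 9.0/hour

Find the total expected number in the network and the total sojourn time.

By Jackson's theorem, each station behaves as independent M/M/1.
Station 1: ρ₁ = 5.8/9.4 = 0.6170, L₁ = ρ₁/(1-ρ₁) = λ/(μ₁-λ) = 5.8/3.60 = 1.6111
Station 2: ρ₂ = 5.8/9.0 = 0.6444, L₂ = ρ₂/(1-ρ₂) = λ/(μ₂-λ) = 5.8/3.20 = 1.8125
Total: L = L₁ + L₂ = 1.6111 + 1.8125 = 3.4236
W = L/λ = 3.4236/5.8 = 0.5903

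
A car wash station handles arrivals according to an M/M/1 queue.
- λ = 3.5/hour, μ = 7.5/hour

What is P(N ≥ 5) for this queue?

ρ = λ/μ = 3.5/7.5 = 0.46667
P(N ≥ n) = ρⁿ
P(N ≥ 5) = 0.46667^5
P(N ≥ 5) = 0.02213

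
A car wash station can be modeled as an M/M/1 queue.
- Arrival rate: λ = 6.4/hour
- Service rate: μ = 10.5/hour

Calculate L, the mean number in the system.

ρ = λ/μ = 6.4/10.5 = 0.6095
For M/M/1: L = λ/(μ-λ)
L = 6.4/(10.5-6.4) = 6.4/4.10
L = 1.5610 cars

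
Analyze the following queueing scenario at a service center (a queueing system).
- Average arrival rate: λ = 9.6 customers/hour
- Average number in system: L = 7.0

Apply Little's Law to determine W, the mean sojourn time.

Little's Law: L = λW, so W = L/λ
W = 7.0/9.6 = 0.7292 hours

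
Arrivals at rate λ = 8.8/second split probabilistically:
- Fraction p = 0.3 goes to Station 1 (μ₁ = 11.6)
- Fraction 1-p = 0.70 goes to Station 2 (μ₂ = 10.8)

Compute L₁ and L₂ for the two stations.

Effective rates: λ₁ = 8.8×0.3 = 2.64, λ₂ = 8.8×0.70 = 6.16
Station 1: ρ₁ = 2.64/11.6 = 0.22759, L₁ = ρ₁/(1-ρ₁) = 0.22759/(1-0.22759) = 0.2946
Station 2: ρ₂ = 6.16/10.8 = 0.57037, L₂ = ρ₂/(1-ρ₂) = 0.57037/(1-0.57037) = 1.3276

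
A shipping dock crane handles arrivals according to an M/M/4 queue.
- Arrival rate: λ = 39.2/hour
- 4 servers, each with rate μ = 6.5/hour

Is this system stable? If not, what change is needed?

Stability requires ρ = λ/(cμ) < 1
ρ = 39.2/(4 × 6.5) = 39.2/26.00 = 1.5077
Since 1.5077 ≥ 1, the system is UNSTABLE.
Need c > λ/μ = 39.2/6.5 = 6.03.
Minimum servers needed: c = 7.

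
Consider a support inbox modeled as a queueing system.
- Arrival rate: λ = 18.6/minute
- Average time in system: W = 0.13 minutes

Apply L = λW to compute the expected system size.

Little's Law: L = λW
L = 18.6 × 0.13 = 2.4180 emails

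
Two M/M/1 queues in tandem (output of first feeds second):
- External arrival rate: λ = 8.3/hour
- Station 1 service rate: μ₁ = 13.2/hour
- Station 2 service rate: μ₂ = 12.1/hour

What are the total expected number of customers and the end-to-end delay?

By Jackson's theorem, each station behaves as independent M/M/1.
Station 1: ρ₁ = 8.3/13.2 = 0.6288, L₁ = ρ₁/(1-ρ₁) = λ/(μ₁-λ) = 8.3/4.90 = 1.6939
Station 2: ρ₂ = 8.3/12.1 = 0.6860, L₂ = ρ₂/(1-ρ₂) = λ/(μ₂-λ) = 8.3/3.80 = 2.1842
Total: L = L₁ + L₂ = 1.6939 + 2.1842 = 3.8781
W = L/λ = 3.8781/8.3 = 0.4672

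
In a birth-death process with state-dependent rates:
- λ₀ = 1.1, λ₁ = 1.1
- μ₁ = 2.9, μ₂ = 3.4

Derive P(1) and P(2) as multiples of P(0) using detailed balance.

Balance equations:
State 0: λ₀P₀ = μ₁P₁ → P₁ = (λ₀/μ₁)P₀ = (1.1/2.9)P₀ = 0.3793P₀
State 1: P₂ = (λ₀λ₁)/(μ₁μ₂)P₀ = (1.1×1.1)/(2.9×3.4)P₀ = 0.1227P₀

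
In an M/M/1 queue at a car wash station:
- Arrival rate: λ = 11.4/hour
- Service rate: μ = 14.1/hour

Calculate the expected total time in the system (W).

First, compute utilization: ρ = λ/μ = 11.4/14.1 = 0.8085
For M/M/1: W = 1/(μ-λ)
W = 1/(14.1-11.4) = 1/2.70
W = 0.3704 hours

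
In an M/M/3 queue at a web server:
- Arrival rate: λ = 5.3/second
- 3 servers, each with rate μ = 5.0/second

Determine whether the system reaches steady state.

Stability requires ρ = λ/(cμ) < 1
ρ = 5.3/(3 × 5.0) = 5.3/15.00 = 0.3533
Since 0.3533 < 1, the system is STABLE.
The servers are busy 35.33% of the time.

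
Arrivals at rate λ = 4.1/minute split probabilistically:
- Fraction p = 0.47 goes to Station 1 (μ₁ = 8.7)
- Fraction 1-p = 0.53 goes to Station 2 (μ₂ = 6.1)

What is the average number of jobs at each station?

Effective rates: λ₁ = 4.1×0.47 = 1.927, λ₂ = 4.1×0.53 = 2.173
Station 1: ρ₁ = 1.927/8.7 = 0.2215, L₁ = ρ₁/(1-ρ₁) = 0.2215/(1-0.2215) = 0.2845
Station 2: ρ₂ = 2.173/6.1 = 0.3562, L₂ = ρ₂/(1-ρ₂) = 0.3562/(1-0.3562) = 0.5533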